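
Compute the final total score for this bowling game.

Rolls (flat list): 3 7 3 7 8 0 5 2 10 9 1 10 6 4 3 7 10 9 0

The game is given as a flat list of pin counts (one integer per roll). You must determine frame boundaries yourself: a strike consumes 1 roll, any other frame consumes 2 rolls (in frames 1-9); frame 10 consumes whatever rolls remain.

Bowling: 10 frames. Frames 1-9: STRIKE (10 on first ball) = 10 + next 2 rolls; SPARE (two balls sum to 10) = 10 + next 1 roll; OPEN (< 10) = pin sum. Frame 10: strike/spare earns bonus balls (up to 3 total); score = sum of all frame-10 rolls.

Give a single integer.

Frame 1: SPARE (3+7=10). 10 + next roll (3) = 13. Cumulative: 13
Frame 2: SPARE (3+7=10). 10 + next roll (8) = 18. Cumulative: 31
Frame 3: OPEN (8+0=8). Cumulative: 39
Frame 4: OPEN (5+2=7). Cumulative: 46
Frame 5: STRIKE. 10 + next two rolls (9+1) = 20. Cumulative: 66
Frame 6: SPARE (9+1=10). 10 + next roll (10) = 20. Cumulative: 86
Frame 7: STRIKE. 10 + next two rolls (6+4) = 20. Cumulative: 106
Frame 8: SPARE (6+4=10). 10 + next roll (3) = 13. Cumulative: 119
Frame 9: SPARE (3+7=10). 10 + next roll (10) = 20. Cumulative: 139
Frame 10: STRIKE. Sum of all frame-10 rolls (10+9+0) = 19. Cumulative: 158

Answer: 158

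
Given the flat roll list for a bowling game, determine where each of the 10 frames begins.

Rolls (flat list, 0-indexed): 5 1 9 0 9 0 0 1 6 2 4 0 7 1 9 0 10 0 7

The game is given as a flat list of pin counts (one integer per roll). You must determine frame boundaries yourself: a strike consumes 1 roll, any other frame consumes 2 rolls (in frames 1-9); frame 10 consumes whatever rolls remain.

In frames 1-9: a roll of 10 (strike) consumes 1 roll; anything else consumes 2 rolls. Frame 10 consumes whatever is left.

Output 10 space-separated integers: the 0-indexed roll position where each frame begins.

Frame 1 starts at roll index 0: rolls=5,1 (sum=6), consumes 2 rolls
Frame 2 starts at roll index 2: rolls=9,0 (sum=9), consumes 2 rolls
Frame 3 starts at roll index 4: rolls=9,0 (sum=9), consumes 2 rolls
Frame 4 starts at roll index 6: rolls=0,1 (sum=1), consumes 2 rolls
Frame 5 starts at roll index 8: rolls=6,2 (sum=8), consumes 2 rolls
Frame 6 starts at roll index 10: rolls=4,0 (sum=4), consumes 2 rolls
Frame 7 starts at roll index 12: rolls=7,1 (sum=8), consumes 2 rolls
Frame 8 starts at roll index 14: rolls=9,0 (sum=9), consumes 2 rolls
Frame 9 starts at roll index 16: roll=10 (strike), consumes 1 roll
Frame 10 starts at roll index 17: 2 remaining rolls

Answer: 0 2 4 6 8 10 12 14 16 17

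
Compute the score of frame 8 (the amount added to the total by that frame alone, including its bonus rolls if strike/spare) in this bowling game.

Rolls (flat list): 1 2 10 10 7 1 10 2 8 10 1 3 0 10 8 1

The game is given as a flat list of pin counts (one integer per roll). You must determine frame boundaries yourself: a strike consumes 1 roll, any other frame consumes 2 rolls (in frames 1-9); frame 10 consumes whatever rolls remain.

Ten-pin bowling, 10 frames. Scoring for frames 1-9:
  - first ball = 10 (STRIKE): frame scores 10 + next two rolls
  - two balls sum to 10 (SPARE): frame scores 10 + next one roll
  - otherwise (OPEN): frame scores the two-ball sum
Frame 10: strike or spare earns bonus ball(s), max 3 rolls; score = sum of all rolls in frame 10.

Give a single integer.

Answer: 4

Derivation:
Frame 1: OPEN (1+2=3). Cumulative: 3
Frame 2: STRIKE. 10 + next two rolls (10+7) = 27. Cumulative: 30
Frame 3: STRIKE. 10 + next two rolls (7+1) = 18. Cumulative: 48
Frame 4: OPEN (7+1=8). Cumulative: 56
Frame 5: STRIKE. 10 + next two rolls (2+8) = 20. Cumulative: 76
Frame 6: SPARE (2+8=10). 10 + next roll (10) = 20. Cumulative: 96
Frame 7: STRIKE. 10 + next two rolls (1+3) = 14. Cumulative: 110
Frame 8: OPEN (1+3=4). Cumulative: 114
Frame 9: SPARE (0+10=10). 10 + next roll (8) = 18. Cumulative: 132
Frame 10: OPEN. Sum of all frame-10 rolls (8+1) = 9. Cumulative: 141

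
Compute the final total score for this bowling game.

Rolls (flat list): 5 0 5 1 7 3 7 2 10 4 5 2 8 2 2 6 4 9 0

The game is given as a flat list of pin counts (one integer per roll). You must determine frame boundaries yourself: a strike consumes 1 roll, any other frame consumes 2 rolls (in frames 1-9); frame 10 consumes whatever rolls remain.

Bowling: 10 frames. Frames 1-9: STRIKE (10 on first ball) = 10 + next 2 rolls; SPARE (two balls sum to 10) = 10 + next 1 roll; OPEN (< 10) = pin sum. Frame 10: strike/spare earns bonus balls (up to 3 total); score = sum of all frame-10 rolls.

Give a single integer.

Answer: 109

Derivation:
Frame 1: OPEN (5+0=5). Cumulative: 5
Frame 2: OPEN (5+1=6). Cumulative: 11
Frame 3: SPARE (7+3=10). 10 + next roll (7) = 17. Cumulative: 28
Frame 4: OPEN (7+2=9). Cumulative: 37
Frame 5: STRIKE. 10 + next two rolls (4+5) = 19. Cumulative: 56
Frame 6: OPEN (4+5=9). Cumulative: 65
Frame 7: SPARE (2+8=10). 10 + next roll (2) = 12. Cumulative: 77
Frame 8: OPEN (2+2=4). Cumulative: 81
Frame 9: SPARE (6+4=10). 10 + next roll (9) = 19. Cumulative: 100
Frame 10: OPEN. Sum of all frame-10 rolls (9+0) = 9. Cumulative: 109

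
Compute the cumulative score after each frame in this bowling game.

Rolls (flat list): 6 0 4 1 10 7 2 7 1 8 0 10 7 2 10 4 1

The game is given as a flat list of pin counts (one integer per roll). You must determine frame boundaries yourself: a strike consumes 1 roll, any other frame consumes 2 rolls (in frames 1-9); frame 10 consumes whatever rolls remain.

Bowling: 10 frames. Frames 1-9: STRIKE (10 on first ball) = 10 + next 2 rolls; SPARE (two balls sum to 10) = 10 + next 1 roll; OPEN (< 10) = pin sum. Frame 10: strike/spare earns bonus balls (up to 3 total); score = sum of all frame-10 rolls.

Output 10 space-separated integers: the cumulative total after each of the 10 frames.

Answer: 6 11 30 39 47 55 74 83 98 103

Derivation:
Frame 1: OPEN (6+0=6). Cumulative: 6
Frame 2: OPEN (4+1=5). Cumulative: 11
Frame 3: STRIKE. 10 + next two rolls (7+2) = 19. Cumulative: 30
Frame 4: OPEN (7+2=9). Cumulative: 39
Frame 5: OPEN (7+1=8). Cumulative: 47
Frame 6: OPEN (8+0=8). Cumulative: 55
Frame 7: STRIKE. 10 + next two rolls (7+2) = 19. Cumulative: 74
Frame 8: OPEN (7+2=9). Cumulative: 83
Frame 9: STRIKE. 10 + next two rolls (4+1) = 15. Cumulative: 98
Frame 10: OPEN. Sum of all frame-10 rolls (4+1) = 5. Cumulative: 103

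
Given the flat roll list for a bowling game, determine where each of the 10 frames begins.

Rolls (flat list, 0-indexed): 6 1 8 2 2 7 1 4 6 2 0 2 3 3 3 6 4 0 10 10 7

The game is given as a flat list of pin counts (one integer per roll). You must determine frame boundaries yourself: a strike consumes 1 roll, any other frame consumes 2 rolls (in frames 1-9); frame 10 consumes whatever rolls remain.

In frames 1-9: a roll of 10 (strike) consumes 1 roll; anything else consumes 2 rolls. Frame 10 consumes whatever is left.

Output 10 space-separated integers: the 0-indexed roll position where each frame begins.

Answer: 0 2 4 6 8 10 12 14 16 18

Derivation:
Frame 1 starts at roll index 0: rolls=6,1 (sum=7), consumes 2 rolls
Frame 2 starts at roll index 2: rolls=8,2 (sum=10), consumes 2 rolls
Frame 3 starts at roll index 4: rolls=2,7 (sum=9), consumes 2 rolls
Frame 4 starts at roll index 6: rolls=1,4 (sum=5), consumes 2 rolls
Frame 5 starts at roll index 8: rolls=6,2 (sum=8), consumes 2 rolls
Frame 6 starts at roll index 10: rolls=0,2 (sum=2), consumes 2 rolls
Frame 7 starts at roll index 12: rolls=3,3 (sum=6), consumes 2 rolls
Frame 8 starts at roll index 14: rolls=3,6 (sum=9), consumes 2 rolls
Frame 9 starts at roll index 16: rolls=4,0 (sum=4), consumes 2 rolls
Frame 10 starts at roll index 18: 3 remaining rolls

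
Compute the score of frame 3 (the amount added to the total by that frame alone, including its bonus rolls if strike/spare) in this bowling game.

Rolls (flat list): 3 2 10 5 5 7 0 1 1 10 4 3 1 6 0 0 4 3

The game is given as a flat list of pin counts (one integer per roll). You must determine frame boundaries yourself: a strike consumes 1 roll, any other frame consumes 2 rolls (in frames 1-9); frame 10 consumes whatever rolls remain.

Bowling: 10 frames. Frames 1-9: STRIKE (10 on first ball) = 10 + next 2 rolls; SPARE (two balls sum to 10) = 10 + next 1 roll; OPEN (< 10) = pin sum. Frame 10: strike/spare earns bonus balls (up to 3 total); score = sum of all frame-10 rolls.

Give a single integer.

Frame 1: OPEN (3+2=5). Cumulative: 5
Frame 2: STRIKE. 10 + next two rolls (5+5) = 20. Cumulative: 25
Frame 3: SPARE (5+5=10). 10 + next roll (7) = 17. Cumulative: 42
Frame 4: OPEN (7+0=7). Cumulative: 49
Frame 5: OPEN (1+1=2). Cumulative: 51

Answer: 17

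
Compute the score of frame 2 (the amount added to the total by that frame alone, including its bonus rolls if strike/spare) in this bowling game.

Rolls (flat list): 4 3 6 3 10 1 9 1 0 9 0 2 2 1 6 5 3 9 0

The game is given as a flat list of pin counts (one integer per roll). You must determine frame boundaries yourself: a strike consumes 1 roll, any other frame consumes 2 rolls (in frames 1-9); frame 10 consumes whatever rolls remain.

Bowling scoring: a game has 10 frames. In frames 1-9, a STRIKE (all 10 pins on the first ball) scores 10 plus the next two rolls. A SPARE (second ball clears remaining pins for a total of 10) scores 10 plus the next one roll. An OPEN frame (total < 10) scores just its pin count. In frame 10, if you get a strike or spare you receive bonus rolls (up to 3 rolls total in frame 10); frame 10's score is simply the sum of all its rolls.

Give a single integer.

Answer: 9

Derivation:
Frame 1: OPEN (4+3=7). Cumulative: 7
Frame 2: OPEN (6+3=9). Cumulative: 16
Frame 3: STRIKE. 10 + next two rolls (1+9) = 20. Cumulative: 36
Frame 4: SPARE (1+9=10). 10 + next roll (1) = 11. Cumulative: 47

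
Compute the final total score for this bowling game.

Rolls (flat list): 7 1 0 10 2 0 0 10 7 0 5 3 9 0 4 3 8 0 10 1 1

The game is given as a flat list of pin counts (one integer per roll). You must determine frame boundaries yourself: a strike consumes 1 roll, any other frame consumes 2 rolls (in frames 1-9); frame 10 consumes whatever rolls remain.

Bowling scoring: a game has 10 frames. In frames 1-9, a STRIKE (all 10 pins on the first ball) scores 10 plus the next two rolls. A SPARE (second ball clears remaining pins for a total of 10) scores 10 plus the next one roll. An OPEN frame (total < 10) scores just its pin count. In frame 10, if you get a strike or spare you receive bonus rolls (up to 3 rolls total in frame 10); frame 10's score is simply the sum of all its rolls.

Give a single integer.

Frame 1: OPEN (7+1=8). Cumulative: 8
Frame 2: SPARE (0+10=10). 10 + next roll (2) = 12. Cumulative: 20
Frame 3: OPEN (2+0=2). Cumulative: 22
Frame 4: SPARE (0+10=10). 10 + next roll (7) = 17. Cumulative: 39
Frame 5: OPEN (7+0=7). Cumulative: 46
Frame 6: OPEN (5+3=8). Cumulative: 54
Frame 7: OPEN (9+0=9). Cumulative: 63
Frame 8: OPEN (4+3=7). Cumulative: 70
Frame 9: OPEN (8+0=8). Cumulative: 78
Frame 10: STRIKE. Sum of all frame-10 rolls (10+1+1) = 12. Cumulative: 90

Answer: 90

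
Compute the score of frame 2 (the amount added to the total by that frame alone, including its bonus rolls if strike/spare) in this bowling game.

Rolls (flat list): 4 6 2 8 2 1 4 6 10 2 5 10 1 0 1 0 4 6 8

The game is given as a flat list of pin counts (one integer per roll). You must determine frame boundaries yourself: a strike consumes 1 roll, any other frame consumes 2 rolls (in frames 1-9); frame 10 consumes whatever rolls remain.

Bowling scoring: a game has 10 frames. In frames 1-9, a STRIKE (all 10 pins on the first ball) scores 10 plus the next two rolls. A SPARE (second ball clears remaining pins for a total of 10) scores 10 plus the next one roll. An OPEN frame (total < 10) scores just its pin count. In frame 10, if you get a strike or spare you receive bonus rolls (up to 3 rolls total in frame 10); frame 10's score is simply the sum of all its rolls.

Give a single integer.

Frame 1: SPARE (4+6=10). 10 + next roll (2) = 12. Cumulative: 12
Frame 2: SPARE (2+8=10). 10 + next roll (2) = 12. Cumulative: 24
Frame 3: OPEN (2+1=3). Cumulative: 27
Frame 4: SPARE (4+6=10). 10 + next roll (10) = 20. Cumulative: 47

Answer: 12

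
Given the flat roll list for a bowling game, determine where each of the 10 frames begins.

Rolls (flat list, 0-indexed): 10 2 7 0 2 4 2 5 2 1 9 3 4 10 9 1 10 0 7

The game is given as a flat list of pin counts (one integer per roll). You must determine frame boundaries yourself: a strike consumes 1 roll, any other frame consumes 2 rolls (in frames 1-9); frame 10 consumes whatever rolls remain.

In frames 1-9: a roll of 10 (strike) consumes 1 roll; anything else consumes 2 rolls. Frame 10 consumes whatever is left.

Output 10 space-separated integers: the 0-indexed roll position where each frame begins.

Answer: 0 1 3 5 7 9 11 13 14 16

Derivation:
Frame 1 starts at roll index 0: roll=10 (strike), consumes 1 roll
Frame 2 starts at roll index 1: rolls=2,7 (sum=9), consumes 2 rolls
Frame 3 starts at roll index 3: rolls=0,2 (sum=2), consumes 2 rolls
Frame 4 starts at roll index 5: rolls=4,2 (sum=6), consumes 2 rolls
Frame 5 starts at roll index 7: rolls=5,2 (sum=7), consumes 2 rolls
Frame 6 starts at roll index 9: rolls=1,9 (sum=10), consumes 2 rolls
Frame 7 starts at roll index 11: rolls=3,4 (sum=7), consumes 2 rolls
Frame 8 starts at roll index 13: roll=10 (strike), consumes 1 roll
Frame 9 starts at roll index 14: rolls=9,1 (sum=10), consumes 2 rolls
Frame 10 starts at roll index 16: 3 remaining rolls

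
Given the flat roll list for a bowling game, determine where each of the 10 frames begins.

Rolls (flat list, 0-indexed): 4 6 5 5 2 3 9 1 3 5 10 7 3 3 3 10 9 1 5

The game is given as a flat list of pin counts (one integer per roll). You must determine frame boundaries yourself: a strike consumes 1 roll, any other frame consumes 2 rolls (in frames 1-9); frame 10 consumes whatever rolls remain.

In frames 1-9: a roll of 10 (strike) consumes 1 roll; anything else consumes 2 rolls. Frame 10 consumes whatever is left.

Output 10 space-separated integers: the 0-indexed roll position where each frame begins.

Frame 1 starts at roll index 0: rolls=4,6 (sum=10), consumes 2 rolls
Frame 2 starts at roll index 2: rolls=5,5 (sum=10), consumes 2 rolls
Frame 3 starts at roll index 4: rolls=2,3 (sum=5), consumes 2 rolls
Frame 4 starts at roll index 6: rolls=9,1 (sum=10), consumes 2 rolls
Frame 5 starts at roll index 8: rolls=3,5 (sum=8), consumes 2 rolls
Frame 6 starts at roll index 10: roll=10 (strike), consumes 1 roll
Frame 7 starts at roll index 11: rolls=7,3 (sum=10), consumes 2 rolls
Frame 8 starts at roll index 13: rolls=3,3 (sum=6), consumes 2 rolls
Frame 9 starts at roll index 15: roll=10 (strike), consumes 1 roll
Frame 10 starts at roll index 16: 3 remaining rolls

Answer: 0 2 4 6 8 10 11 13 15 16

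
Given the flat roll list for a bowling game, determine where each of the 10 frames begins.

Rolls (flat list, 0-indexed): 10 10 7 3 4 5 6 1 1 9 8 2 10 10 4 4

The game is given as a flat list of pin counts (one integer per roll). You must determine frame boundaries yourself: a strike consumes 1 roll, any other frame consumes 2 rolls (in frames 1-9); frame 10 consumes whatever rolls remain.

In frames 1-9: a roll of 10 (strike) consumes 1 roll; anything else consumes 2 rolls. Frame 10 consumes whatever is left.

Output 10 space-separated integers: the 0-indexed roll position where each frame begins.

Answer: 0 1 2 4 6 8 10 12 13 14

Derivation:
Frame 1 starts at roll index 0: roll=10 (strike), consumes 1 roll
Frame 2 starts at roll index 1: roll=10 (strike), consumes 1 roll
Frame 3 starts at roll index 2: rolls=7,3 (sum=10), consumes 2 rolls
Frame 4 starts at roll index 4: rolls=4,5 (sum=9), consumes 2 rolls
Frame 5 starts at roll index 6: rolls=6,1 (sum=7), consumes 2 rolls
Frame 6 starts at roll index 8: rolls=1,9 (sum=10), consumes 2 rolls
Frame 7 starts at roll index 10: rolls=8,2 (sum=10), consumes 2 rolls
Frame 8 starts at roll index 12: roll=10 (strike), consumes 1 roll
Frame 9 starts at roll index 13: roll=10 (strike), consumes 1 roll
Frame 10 starts at roll index 14: 2 remaining rolls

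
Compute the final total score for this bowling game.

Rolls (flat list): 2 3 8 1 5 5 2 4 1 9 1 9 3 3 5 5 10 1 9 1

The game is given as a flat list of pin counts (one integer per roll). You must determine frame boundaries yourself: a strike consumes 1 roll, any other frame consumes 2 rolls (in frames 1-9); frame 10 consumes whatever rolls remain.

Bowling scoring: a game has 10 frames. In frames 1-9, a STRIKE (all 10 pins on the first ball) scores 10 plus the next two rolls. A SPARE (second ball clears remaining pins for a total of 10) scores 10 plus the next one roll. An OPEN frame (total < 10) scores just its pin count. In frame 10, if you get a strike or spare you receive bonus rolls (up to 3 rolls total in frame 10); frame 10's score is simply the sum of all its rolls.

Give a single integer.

Frame 1: OPEN (2+3=5). Cumulative: 5
Frame 2: OPEN (8+1=9). Cumulative: 14
Frame 3: SPARE (5+5=10). 10 + next roll (2) = 12. Cumulative: 26
Frame 4: OPEN (2+4=6). Cumulative: 32
Frame 5: SPARE (1+9=10). 10 + next roll (1) = 11. Cumulative: 43
Frame 6: SPARE (1+9=10). 10 + next roll (3) = 13. Cumulative: 56
Frame 7: OPEN (3+3=6). Cumulative: 62
Frame 8: SPARE (5+5=10). 10 + next roll (10) = 20. Cumulative: 82
Frame 9: STRIKE. 10 + next two rolls (1+9) = 20. Cumulative: 102
Frame 10: SPARE. Sum of all frame-10 rolls (1+9+1) = 11. Cumulative: 113

Answer: 113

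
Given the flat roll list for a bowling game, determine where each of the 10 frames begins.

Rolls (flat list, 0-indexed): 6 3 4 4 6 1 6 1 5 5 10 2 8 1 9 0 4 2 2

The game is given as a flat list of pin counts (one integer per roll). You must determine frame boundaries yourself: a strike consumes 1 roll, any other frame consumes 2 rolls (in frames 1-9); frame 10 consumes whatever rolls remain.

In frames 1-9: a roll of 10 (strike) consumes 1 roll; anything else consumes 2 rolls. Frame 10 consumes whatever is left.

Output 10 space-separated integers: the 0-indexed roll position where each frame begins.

Answer: 0 2 4 6 8 10 11 13 15 17

Derivation:
Frame 1 starts at roll index 0: rolls=6,3 (sum=9), consumes 2 rolls
Frame 2 starts at roll index 2: rolls=4,4 (sum=8), consumes 2 rolls
Frame 3 starts at roll index 4: rolls=6,1 (sum=7), consumes 2 rolls
Frame 4 starts at roll index 6: rolls=6,1 (sum=7), consumes 2 rolls
Frame 5 starts at roll index 8: rolls=5,5 (sum=10), consumes 2 rolls
Frame 6 starts at roll index 10: roll=10 (strike), consumes 1 roll
Frame 7 starts at roll index 11: rolls=2,8 (sum=10), consumes 2 rolls
Frame 8 starts at roll index 13: rolls=1,9 (sum=10), consumes 2 rolls
Frame 9 starts at roll index 15: rolls=0,4 (sum=4), consumes 2 rolls
Frame 10 starts at roll index 17: 2 remaining rolls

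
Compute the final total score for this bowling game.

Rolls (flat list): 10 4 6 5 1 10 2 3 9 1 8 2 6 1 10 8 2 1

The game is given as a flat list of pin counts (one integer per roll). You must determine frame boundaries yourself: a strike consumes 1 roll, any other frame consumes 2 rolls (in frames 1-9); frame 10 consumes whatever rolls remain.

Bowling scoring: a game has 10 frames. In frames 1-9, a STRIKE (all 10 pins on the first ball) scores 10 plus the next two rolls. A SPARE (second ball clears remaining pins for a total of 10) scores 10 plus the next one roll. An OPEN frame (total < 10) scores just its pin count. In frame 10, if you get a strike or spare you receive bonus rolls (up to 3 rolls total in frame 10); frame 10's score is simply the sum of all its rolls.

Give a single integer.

Frame 1: STRIKE. 10 + next two rolls (4+6) = 20. Cumulative: 20
Frame 2: SPARE (4+6=10). 10 + next roll (5) = 15. Cumulative: 35
Frame 3: OPEN (5+1=6). Cumulative: 41
Frame 4: STRIKE. 10 + next two rolls (2+3) = 15. Cumulative: 56
Frame 5: OPEN (2+3=5). Cumulative: 61
Frame 6: SPARE (9+1=10). 10 + next roll (8) = 18. Cumulative: 79
Frame 7: SPARE (8+2=10). 10 + next roll (6) = 16. Cumulative: 95
Frame 8: OPEN (6+1=7). Cumulative: 102
Frame 9: STRIKE. 10 + next two rolls (8+2) = 20. Cumulative: 122
Frame 10: SPARE. Sum of all frame-10 rolls (8+2+1) = 11. Cumulative: 133

Answer: 133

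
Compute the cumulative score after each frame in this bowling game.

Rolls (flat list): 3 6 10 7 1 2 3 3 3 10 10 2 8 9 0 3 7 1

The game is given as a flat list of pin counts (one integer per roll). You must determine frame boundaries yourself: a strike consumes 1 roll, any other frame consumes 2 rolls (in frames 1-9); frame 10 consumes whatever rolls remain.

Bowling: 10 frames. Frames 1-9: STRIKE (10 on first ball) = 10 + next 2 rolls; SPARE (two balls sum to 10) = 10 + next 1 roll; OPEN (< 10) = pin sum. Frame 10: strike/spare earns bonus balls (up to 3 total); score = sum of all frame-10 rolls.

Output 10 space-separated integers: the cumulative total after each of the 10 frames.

Frame 1: OPEN (3+6=9). Cumulative: 9
Frame 2: STRIKE. 10 + next two rolls (7+1) = 18. Cumulative: 27
Frame 3: OPEN (7+1=8). Cumulative: 35
Frame 4: OPEN (2+3=5). Cumulative: 40
Frame 5: OPEN (3+3=6). Cumulative: 46
Frame 6: STRIKE. 10 + next two rolls (10+2) = 22. Cumulative: 68
Frame 7: STRIKE. 10 + next two rolls (2+8) = 20. Cumulative: 88
Frame 8: SPARE (2+8=10). 10 + next roll (9) = 19. Cumulative: 107
Frame 9: OPEN (9+0=9). Cumulative: 116
Frame 10: SPARE. Sum of all frame-10 rolls (3+7+1) = 11. Cumulative: 127

Answer: 9 27 35 40 46 68 88 107 116 127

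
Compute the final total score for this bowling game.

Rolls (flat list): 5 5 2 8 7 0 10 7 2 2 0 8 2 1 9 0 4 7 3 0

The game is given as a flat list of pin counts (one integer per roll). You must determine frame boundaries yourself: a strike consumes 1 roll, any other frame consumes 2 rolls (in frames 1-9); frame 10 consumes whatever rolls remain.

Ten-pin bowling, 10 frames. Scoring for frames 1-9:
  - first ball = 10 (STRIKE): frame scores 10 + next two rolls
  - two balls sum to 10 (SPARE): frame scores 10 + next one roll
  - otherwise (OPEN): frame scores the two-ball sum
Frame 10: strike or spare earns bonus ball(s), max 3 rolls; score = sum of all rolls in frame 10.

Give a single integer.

Frame 1: SPARE (5+5=10). 10 + next roll (2) = 12. Cumulative: 12
Frame 2: SPARE (2+8=10). 10 + next roll (7) = 17. Cumulative: 29
Frame 3: OPEN (7+0=7). Cumulative: 36
Frame 4: STRIKE. 10 + next two rolls (7+2) = 19. Cumulative: 55
Frame 5: OPEN (7+2=9). Cumulative: 64
Frame 6: OPEN (2+0=2). Cumulative: 66
Frame 7: SPARE (8+2=10). 10 + next roll (1) = 11. Cumulative: 77
Frame 8: SPARE (1+9=10). 10 + next roll (0) = 10. Cumulative: 87
Frame 9: OPEN (0+4=4). Cumulative: 91
Frame 10: SPARE. Sum of all frame-10 rolls (7+3+0) = 10. Cumulative: 101

Answer: 101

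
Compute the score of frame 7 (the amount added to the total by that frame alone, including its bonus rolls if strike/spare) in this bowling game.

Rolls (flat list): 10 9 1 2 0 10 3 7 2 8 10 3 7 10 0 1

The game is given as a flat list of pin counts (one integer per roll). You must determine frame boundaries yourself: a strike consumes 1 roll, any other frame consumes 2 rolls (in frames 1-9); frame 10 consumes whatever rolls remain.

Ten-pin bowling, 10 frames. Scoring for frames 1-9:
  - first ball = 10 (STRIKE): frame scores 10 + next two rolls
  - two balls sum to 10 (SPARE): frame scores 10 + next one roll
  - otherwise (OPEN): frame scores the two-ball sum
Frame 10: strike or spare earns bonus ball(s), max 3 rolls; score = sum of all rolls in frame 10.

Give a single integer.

Frame 1: STRIKE. 10 + next two rolls (9+1) = 20. Cumulative: 20
Frame 2: SPARE (9+1=10). 10 + next roll (2) = 12. Cumulative: 32
Frame 3: OPEN (2+0=2). Cumulative: 34
Frame 4: STRIKE. 10 + next two rolls (3+7) = 20. Cumulative: 54
Frame 5: SPARE (3+7=10). 10 + next roll (2) = 12. Cumulative: 66
Frame 6: SPARE (2+8=10). 10 + next roll (10) = 20. Cumulative: 86
Frame 7: STRIKE. 10 + next two rolls (3+7) = 20. Cumulative: 106
Frame 8: SPARE (3+7=10). 10 + next roll (10) = 20. Cumulative: 126
Frame 9: STRIKE. 10 + next two rolls (0+1) = 11. Cumulative: 137

Answer: 20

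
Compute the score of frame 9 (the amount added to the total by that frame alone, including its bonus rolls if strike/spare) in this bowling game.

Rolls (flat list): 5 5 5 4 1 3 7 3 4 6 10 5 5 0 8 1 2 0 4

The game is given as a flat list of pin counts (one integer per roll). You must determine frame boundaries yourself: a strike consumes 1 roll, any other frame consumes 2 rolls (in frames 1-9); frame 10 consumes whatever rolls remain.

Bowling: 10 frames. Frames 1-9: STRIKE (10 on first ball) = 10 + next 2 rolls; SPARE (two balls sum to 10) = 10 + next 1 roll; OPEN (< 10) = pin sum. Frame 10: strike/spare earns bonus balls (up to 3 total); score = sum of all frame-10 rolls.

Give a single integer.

Frame 1: SPARE (5+5=10). 10 + next roll (5) = 15. Cumulative: 15
Frame 2: OPEN (5+4=9). Cumulative: 24
Frame 3: OPEN (1+3=4). Cumulative: 28
Frame 4: SPARE (7+3=10). 10 + next roll (4) = 14. Cumulative: 42
Frame 5: SPARE (4+6=10). 10 + next roll (10) = 20. Cumulative: 62
Frame 6: STRIKE. 10 + next two rolls (5+5) = 20. Cumulative: 82
Frame 7: SPARE (5+5=10). 10 + next roll (0) = 10. Cumulative: 92
Frame 8: OPEN (0+8=8). Cumulative: 100
Frame 9: OPEN (1+2=3). Cumulative: 103
Frame 10: OPEN. Sum of all frame-10 rolls (0+4) = 4. Cumulative: 107

Answer: 3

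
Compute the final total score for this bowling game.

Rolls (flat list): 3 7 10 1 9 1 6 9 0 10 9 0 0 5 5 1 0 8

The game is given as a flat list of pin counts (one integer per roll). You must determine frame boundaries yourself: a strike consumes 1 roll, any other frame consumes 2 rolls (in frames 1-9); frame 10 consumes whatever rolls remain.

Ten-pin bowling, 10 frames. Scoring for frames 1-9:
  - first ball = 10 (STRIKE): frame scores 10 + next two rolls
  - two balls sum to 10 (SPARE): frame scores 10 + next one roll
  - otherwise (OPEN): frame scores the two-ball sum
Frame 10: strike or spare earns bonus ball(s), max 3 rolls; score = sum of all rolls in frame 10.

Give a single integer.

Answer: 114

Derivation:
Frame 1: SPARE (3+7=10). 10 + next roll (10) = 20. Cumulative: 20
Frame 2: STRIKE. 10 + next two rolls (1+9) = 20. Cumulative: 40
Frame 3: SPARE (1+9=10). 10 + next roll (1) = 11. Cumulative: 51
Frame 4: OPEN (1+6=7). Cumulative: 58
Frame 5: OPEN (9+0=9). Cumulative: 67
Frame 6: STRIKE. 10 + next two rolls (9+0) = 19. Cumulative: 86
Frame 7: OPEN (9+0=9). Cumulative: 95
Frame 8: OPEN (0+5=5). Cumulative: 100
Frame 9: OPEN (5+1=6). Cumulative: 106
Frame 10: OPEN. Sum of all frame-10 rolls (0+8) = 8. Cumulative: 114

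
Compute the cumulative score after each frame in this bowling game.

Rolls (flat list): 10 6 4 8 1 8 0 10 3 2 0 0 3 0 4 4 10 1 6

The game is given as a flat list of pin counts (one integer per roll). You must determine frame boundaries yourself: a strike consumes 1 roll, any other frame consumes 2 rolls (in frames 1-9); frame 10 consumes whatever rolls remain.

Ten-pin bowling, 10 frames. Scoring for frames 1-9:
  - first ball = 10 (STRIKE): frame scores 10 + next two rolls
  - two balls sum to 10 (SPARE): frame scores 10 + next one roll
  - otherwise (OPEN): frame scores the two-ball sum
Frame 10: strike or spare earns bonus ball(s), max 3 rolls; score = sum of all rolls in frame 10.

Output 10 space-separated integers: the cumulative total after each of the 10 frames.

Frame 1: STRIKE. 10 + next two rolls (6+4) = 20. Cumulative: 20
Frame 2: SPARE (6+4=10). 10 + next roll (8) = 18. Cumulative: 38
Frame 3: OPEN (8+1=9). Cumulative: 47
Frame 4: OPEN (8+0=8). Cumulative: 55
Frame 5: STRIKE. 10 + next two rolls (3+2) = 15. Cumulative: 70
Frame 6: OPEN (3+2=5). Cumulative: 75
Frame 7: OPEN (0+0=0). Cumulative: 75
Frame 8: OPEN (3+0=3). Cumulative: 78
Frame 9: OPEN (4+4=8). Cumulative: 86
Frame 10: STRIKE. Sum of all frame-10 rolls (10+1+6) = 17. Cumulative: 103

Answer: 20 38 47 55 70 75 75 78 86 103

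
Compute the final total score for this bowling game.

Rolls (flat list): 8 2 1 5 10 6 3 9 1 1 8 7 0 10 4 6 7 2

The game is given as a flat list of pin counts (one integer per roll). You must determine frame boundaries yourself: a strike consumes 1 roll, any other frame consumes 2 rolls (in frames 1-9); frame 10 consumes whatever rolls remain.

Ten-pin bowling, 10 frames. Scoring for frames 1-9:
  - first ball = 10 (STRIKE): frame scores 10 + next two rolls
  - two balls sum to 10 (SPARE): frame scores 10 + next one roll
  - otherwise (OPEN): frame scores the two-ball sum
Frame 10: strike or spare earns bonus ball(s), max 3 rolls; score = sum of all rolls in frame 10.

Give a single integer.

Frame 1: SPARE (8+2=10). 10 + next roll (1) = 11. Cumulative: 11
Frame 2: OPEN (1+5=6). Cumulative: 17
Frame 3: STRIKE. 10 + next two rolls (6+3) = 19. Cumulative: 36
Frame 4: OPEN (6+3=9). Cumulative: 45
Frame 5: SPARE (9+1=10). 10 + next roll (1) = 11. Cumulative: 56
Frame 6: OPEN (1+8=9). Cumulative: 65
Frame 7: OPEN (7+0=7). Cumulative: 72
Frame 8: STRIKE. 10 + next two rolls (4+6) = 20. Cumulative: 92
Frame 9: SPARE (4+6=10). 10 + next roll (7) = 17. Cumulative: 109
Frame 10: OPEN. Sum of all frame-10 rolls (7+2) = 9. Cumulative: 118

Answer: 118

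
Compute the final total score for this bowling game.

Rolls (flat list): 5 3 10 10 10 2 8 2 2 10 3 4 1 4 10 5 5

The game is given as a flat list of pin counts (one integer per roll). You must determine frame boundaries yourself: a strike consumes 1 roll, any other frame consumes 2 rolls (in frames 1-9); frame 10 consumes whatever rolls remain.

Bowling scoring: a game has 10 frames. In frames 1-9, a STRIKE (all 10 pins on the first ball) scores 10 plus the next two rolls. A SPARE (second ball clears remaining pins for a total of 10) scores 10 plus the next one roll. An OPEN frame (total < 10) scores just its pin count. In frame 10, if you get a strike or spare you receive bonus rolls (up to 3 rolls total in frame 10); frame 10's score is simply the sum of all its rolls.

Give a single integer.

Answer: 145

Derivation:
Frame 1: OPEN (5+3=8). Cumulative: 8
Frame 2: STRIKE. 10 + next two rolls (10+10) = 30. Cumulative: 38
Frame 3: STRIKE. 10 + next two rolls (10+2) = 22. Cumulative: 60
Frame 4: STRIKE. 10 + next two rolls (2+8) = 20. Cumulative: 80
Frame 5: SPARE (2+8=10). 10 + next roll (2) = 12. Cumulative: 92
Frame 6: OPEN (2+2=4). Cumulative: 96
Frame 7: STRIKE. 10 + next two rolls (3+4) = 17. Cumulative: 113
Frame 8: OPEN (3+4=7). Cumulative: 120
Frame 9: OPEN (1+4=5). Cumulative: 125
Frame 10: STRIKE. Sum of all frame-10 rolls (10+5+5) = 20. Cumulative: 145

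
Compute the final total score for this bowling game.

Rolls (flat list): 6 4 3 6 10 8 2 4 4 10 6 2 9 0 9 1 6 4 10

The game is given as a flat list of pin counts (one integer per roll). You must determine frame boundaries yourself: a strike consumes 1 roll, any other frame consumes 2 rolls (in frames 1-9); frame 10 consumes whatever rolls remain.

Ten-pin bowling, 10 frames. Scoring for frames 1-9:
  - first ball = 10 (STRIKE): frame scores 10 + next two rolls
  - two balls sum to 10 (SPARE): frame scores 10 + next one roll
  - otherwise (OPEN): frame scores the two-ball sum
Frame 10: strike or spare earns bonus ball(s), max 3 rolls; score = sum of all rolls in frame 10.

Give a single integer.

Frame 1: SPARE (6+4=10). 10 + next roll (3) = 13. Cumulative: 13
Frame 2: OPEN (3+6=9). Cumulative: 22
Frame 3: STRIKE. 10 + next two rolls (8+2) = 20. Cumulative: 42
Frame 4: SPARE (8+2=10). 10 + next roll (4) = 14. Cumulative: 56
Frame 5: OPEN (4+4=8). Cumulative: 64
Frame 6: STRIKE. 10 + next two rolls (6+2) = 18. Cumulative: 82
Frame 7: OPEN (6+2=8). Cumulative: 90
Frame 8: OPEN (9+0=9). Cumulative: 99
Frame 9: SPARE (9+1=10). 10 + next roll (6) = 16. Cumulative: 115
Frame 10: SPARE. Sum of all frame-10 rolls (6+4+10) = 20. Cumulative: 135

Answer: 135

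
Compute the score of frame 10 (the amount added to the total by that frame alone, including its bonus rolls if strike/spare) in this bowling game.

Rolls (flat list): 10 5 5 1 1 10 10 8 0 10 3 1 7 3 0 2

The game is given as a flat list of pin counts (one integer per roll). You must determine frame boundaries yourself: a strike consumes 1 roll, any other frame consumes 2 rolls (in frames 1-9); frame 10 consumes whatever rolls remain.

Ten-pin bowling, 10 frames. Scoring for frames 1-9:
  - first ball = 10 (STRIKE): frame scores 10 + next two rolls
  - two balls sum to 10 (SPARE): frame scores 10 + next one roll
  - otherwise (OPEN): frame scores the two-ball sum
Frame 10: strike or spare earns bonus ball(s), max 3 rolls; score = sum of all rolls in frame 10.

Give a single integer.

Answer: 2

Derivation:
Frame 1: STRIKE. 10 + next two rolls (5+5) = 20. Cumulative: 20
Frame 2: SPARE (5+5=10). 10 + next roll (1) = 11. Cumulative: 31
Frame 3: OPEN (1+1=2). Cumulative: 33
Frame 4: STRIKE. 10 + next two rolls (10+8) = 28. Cumulative: 61
Frame 5: STRIKE. 10 + next two rolls (8+0) = 18. Cumulative: 79
Frame 6: OPEN (8+0=8). Cumulative: 87
Frame 7: STRIKE. 10 + next two rolls (3+1) = 14. Cumulative: 101
Frame 8: OPEN (3+1=4). Cumulative: 105
Frame 9: SPARE (7+3=10). 10 + next roll (0) = 10. Cumulative: 115
Frame 10: OPEN. Sum of all frame-10 rolls (0+2) = 2. Cumulative: 117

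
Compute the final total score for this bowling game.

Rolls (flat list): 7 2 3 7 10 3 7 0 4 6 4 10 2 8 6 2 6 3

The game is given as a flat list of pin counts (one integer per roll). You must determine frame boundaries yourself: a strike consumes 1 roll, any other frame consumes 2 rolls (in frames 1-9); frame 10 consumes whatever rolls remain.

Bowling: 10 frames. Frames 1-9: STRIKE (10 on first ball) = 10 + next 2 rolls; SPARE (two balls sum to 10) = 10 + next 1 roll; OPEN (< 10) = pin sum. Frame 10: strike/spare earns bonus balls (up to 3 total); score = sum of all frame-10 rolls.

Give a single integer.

Frame 1: OPEN (7+2=9). Cumulative: 9
Frame 2: SPARE (3+7=10). 10 + next roll (10) = 20. Cumulative: 29
Frame 3: STRIKE. 10 + next two rolls (3+7) = 20. Cumulative: 49
Frame 4: SPARE (3+7=10). 10 + next roll (0) = 10. Cumulative: 59
Frame 5: OPEN (0+4=4). Cumulative: 63
Frame 6: SPARE (6+4=10). 10 + next roll (10) = 20. Cumulative: 83
Frame 7: STRIKE. 10 + next two rolls (2+8) = 20. Cumulative: 103
Frame 8: SPARE (2+8=10). 10 + next roll (6) = 16. Cumulative: 119
Frame 9: OPEN (6+2=8). Cumulative: 127
Frame 10: OPEN. Sum of all frame-10 rolls (6+3) = 9. Cumulative: 136

Answer: 136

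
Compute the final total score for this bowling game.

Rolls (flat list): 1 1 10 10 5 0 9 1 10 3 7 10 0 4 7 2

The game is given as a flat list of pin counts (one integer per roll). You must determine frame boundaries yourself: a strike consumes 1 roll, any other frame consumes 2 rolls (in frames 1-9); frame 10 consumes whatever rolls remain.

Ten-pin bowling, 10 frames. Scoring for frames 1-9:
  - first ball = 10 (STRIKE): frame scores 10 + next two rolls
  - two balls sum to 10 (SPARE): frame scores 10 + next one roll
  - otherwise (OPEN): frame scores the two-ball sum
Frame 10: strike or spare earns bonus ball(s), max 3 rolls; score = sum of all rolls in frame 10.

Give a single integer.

Answer: 134

Derivation:
Frame 1: OPEN (1+1=2). Cumulative: 2
Frame 2: STRIKE. 10 + next two rolls (10+5) = 25. Cumulative: 27
Frame 3: STRIKE. 10 + next two rolls (5+0) = 15. Cumulative: 42
Frame 4: OPEN (5+0=5). Cumulative: 47
Frame 5: SPARE (9+1=10). 10 + next roll (10) = 20. Cumulative: 67
Frame 6: STRIKE. 10 + next two rolls (3+7) = 20. Cumulative: 87
Frame 7: SPARE (3+7=10). 10 + next roll (10) = 20. Cumulative: 107
Frame 8: STRIKE. 10 + next two rolls (0+4) = 14. Cumulative: 121
Frame 9: OPEN (0+4=4). Cumulative: 125
Frame 10: OPEN. Sum of all frame-10 rolls (7+2) = 9. Cumulative: 134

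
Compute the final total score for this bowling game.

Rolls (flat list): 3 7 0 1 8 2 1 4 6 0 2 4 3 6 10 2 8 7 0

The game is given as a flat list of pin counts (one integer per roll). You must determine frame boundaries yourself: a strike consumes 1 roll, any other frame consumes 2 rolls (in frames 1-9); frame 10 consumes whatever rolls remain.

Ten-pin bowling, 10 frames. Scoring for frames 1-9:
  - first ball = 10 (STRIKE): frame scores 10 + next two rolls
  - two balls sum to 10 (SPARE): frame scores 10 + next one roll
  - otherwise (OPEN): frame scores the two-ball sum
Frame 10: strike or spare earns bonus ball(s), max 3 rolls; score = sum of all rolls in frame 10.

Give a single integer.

Answer: 92

Derivation:
Frame 1: SPARE (3+7=10). 10 + next roll (0) = 10. Cumulative: 10
Frame 2: OPEN (0+1=1). Cumulative: 11
Frame 3: SPARE (8+2=10). 10 + next roll (1) = 11. Cumulative: 22
Frame 4: OPEN (1+4=5). Cumulative: 27
Frame 5: OPEN (6+0=6). Cumulative: 33
Frame 6: OPEN (2+4=6). Cumulative: 39
Frame 7: OPEN (3+6=9). Cumulative: 48
Frame 8: STRIKE. 10 + next two rolls (2+8) = 20. Cumulative: 68
Frame 9: SPARE (2+8=10). 10 + next roll (7) = 17. Cumulative: 85
Frame 10: OPEN. Sum of all frame-10 rolls (7+0) = 7. Cumulative: 92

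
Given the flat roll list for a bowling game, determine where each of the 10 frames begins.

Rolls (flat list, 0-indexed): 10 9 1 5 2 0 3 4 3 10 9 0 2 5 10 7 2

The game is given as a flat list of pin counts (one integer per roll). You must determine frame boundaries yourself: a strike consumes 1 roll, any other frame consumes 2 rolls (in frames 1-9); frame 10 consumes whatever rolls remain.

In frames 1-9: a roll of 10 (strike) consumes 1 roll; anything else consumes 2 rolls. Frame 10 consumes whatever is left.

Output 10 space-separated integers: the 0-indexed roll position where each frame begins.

Frame 1 starts at roll index 0: roll=10 (strike), consumes 1 roll
Frame 2 starts at roll index 1: rolls=9,1 (sum=10), consumes 2 rolls
Frame 3 starts at roll index 3: rolls=5,2 (sum=7), consumes 2 rolls
Frame 4 starts at roll index 5: rolls=0,3 (sum=3), consumes 2 rolls
Frame 5 starts at roll index 7: rolls=4,3 (sum=7), consumes 2 rolls
Frame 6 starts at roll index 9: roll=10 (strike), consumes 1 roll
Frame 7 starts at roll index 10: rolls=9,0 (sum=9), consumes 2 rolls
Frame 8 starts at roll index 12: rolls=2,5 (sum=7), consumes 2 rolls
Frame 9 starts at roll index 14: roll=10 (strike), consumes 1 roll
Frame 10 starts at roll index 15: 2 remaining rolls

Answer: 0 1 3 5 7 9 10 12 14 15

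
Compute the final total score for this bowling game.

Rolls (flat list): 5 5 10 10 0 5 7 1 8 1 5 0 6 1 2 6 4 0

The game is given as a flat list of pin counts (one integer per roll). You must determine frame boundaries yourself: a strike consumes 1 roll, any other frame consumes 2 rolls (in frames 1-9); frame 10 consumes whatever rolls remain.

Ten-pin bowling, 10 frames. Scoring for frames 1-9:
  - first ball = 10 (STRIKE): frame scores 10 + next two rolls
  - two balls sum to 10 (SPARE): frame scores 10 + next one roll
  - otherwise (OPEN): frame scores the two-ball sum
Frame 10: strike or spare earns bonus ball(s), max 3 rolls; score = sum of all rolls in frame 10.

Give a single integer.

Answer: 101

Derivation:
Frame 1: SPARE (5+5=10). 10 + next roll (10) = 20. Cumulative: 20
Frame 2: STRIKE. 10 + next two rolls (10+0) = 20. Cumulative: 40
Frame 3: STRIKE. 10 + next two rolls (0+5) = 15. Cumulative: 55
Frame 4: OPEN (0+5=5). Cumulative: 60
Frame 5: OPEN (7+1=8). Cumulative: 68
Frame 6: OPEN (8+1=9). Cumulative: 77
Frame 7: OPEN (5+0=5). Cumulative: 82
Frame 8: OPEN (6+1=7). Cumulative: 89
Frame 9: OPEN (2+6=8). Cumulative: 97
Frame 10: OPEN. Sum of all frame-10 rolls (4+0) = 4. Cumulative: 101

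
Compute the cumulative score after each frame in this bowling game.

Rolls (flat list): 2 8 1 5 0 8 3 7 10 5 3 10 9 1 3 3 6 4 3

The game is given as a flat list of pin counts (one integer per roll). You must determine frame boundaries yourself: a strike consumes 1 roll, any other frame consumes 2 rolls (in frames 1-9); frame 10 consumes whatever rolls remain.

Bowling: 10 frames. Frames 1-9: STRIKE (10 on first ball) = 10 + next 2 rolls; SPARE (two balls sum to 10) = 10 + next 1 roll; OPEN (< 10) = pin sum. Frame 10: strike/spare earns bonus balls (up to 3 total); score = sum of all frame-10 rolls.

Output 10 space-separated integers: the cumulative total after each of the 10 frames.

Answer: 11 17 25 45 63 71 91 104 110 123

Derivation:
Frame 1: SPARE (2+8=10). 10 + next roll (1) = 11. Cumulative: 11
Frame 2: OPEN (1+5=6). Cumulative: 17
Frame 3: OPEN (0+8=8). Cumulative: 25
Frame 4: SPARE (3+7=10). 10 + next roll (10) = 20. Cumulative: 45
Frame 5: STRIKE. 10 + next two rolls (5+3) = 18. Cumulative: 63
Frame 6: OPEN (5+3=8). Cumulative: 71
Frame 7: STRIKE. 10 + next two rolls (9+1) = 20. Cumulative: 91
Frame 8: SPARE (9+1=10). 10 + next roll (3) = 13. Cumulative: 104
Frame 9: OPEN (3+3=6). Cumulative: 110
Frame 10: SPARE. Sum of all frame-10 rolls (6+4+3) = 13. Cumulative: 123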